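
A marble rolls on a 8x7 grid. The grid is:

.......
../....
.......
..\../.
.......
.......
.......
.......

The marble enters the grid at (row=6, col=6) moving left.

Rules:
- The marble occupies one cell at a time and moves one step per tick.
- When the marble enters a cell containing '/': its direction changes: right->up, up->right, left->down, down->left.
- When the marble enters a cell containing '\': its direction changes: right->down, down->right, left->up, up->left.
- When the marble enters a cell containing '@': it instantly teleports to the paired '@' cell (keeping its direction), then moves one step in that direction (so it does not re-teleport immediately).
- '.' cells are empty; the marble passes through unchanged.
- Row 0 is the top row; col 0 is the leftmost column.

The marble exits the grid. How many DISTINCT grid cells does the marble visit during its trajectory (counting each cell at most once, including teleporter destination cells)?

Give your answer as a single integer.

Step 1: enter (6,6), '.' pass, move left to (6,5)
Step 2: enter (6,5), '.' pass, move left to (6,4)
Step 3: enter (6,4), '.' pass, move left to (6,3)
Step 4: enter (6,3), '.' pass, move left to (6,2)
Step 5: enter (6,2), '.' pass, move left to (6,1)
Step 6: enter (6,1), '.' pass, move left to (6,0)
Step 7: enter (6,0), '.' pass, move left to (6,-1)
Step 8: at (6,-1) — EXIT via left edge, pos 6
Distinct cells visited: 7 (path length 7)

Answer: 7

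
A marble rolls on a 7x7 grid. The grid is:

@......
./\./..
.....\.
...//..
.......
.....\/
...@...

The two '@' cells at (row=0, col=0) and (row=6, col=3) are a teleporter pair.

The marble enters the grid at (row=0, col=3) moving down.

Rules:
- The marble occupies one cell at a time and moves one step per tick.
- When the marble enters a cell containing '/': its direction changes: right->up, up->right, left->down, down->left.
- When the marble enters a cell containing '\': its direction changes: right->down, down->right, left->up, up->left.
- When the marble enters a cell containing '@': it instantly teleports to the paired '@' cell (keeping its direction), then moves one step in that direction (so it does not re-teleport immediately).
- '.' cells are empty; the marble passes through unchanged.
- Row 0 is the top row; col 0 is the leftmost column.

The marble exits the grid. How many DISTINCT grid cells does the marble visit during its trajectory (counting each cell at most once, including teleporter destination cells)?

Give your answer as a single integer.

Answer: 7

Derivation:
Step 1: enter (0,3), '.' pass, move down to (1,3)
Step 2: enter (1,3), '.' pass, move down to (2,3)
Step 3: enter (2,3), '.' pass, move down to (3,3)
Step 4: enter (3,3), '/' deflects down->left, move left to (3,2)
Step 5: enter (3,2), '.' pass, move left to (3,1)
Step 6: enter (3,1), '.' pass, move left to (3,0)
Step 7: enter (3,0), '.' pass, move left to (3,-1)
Step 8: at (3,-1) — EXIT via left edge, pos 3
Distinct cells visited: 7 (path length 7)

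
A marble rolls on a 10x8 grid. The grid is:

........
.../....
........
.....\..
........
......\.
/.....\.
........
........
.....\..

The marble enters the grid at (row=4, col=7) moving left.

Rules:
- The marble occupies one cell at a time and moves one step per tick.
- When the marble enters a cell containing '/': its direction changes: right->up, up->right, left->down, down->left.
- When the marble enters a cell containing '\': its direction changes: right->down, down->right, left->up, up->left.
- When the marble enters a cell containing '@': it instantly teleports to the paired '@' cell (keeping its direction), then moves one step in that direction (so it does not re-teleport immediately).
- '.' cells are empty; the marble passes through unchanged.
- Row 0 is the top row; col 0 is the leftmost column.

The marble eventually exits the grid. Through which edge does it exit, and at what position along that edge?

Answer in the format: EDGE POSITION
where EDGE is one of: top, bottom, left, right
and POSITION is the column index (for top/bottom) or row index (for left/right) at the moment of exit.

Step 1: enter (4,7), '.' pass, move left to (4,6)
Step 2: enter (4,6), '.' pass, move left to (4,5)
Step 3: enter (4,5), '.' pass, move left to (4,4)
Step 4: enter (4,4), '.' pass, move left to (4,3)
Step 5: enter (4,3), '.' pass, move left to (4,2)
Step 6: enter (4,2), '.' pass, move left to (4,1)
Step 7: enter (4,1), '.' pass, move left to (4,0)
Step 8: enter (4,0), '.' pass, move left to (4,-1)
Step 9: at (4,-1) — EXIT via left edge, pos 4

Answer: left 4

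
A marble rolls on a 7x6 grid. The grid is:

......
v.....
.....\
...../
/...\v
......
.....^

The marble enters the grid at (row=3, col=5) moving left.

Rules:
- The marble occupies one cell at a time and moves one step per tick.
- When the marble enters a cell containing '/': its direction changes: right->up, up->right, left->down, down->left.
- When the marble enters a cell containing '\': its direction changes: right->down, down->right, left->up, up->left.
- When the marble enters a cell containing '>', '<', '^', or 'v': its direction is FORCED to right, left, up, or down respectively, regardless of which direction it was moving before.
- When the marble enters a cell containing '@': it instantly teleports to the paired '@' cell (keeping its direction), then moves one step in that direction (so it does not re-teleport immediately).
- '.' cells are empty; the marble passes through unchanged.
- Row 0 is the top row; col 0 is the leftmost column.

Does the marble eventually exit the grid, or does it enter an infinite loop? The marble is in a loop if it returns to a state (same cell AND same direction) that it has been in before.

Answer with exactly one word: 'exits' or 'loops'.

Step 1: enter (3,5), '/' deflects left->down, move down to (4,5)
Step 2: enter (4,5), 'v' forces down->down, move down to (5,5)
Step 3: enter (5,5), '.' pass, move down to (6,5)
Step 4: enter (6,5), '^' forces down->up, move up to (5,5)
Step 5: enter (5,5), '.' pass, move up to (4,5)
Step 6: enter (4,5), 'v' forces up->down, move down to (5,5)
Step 7: at (5,5) dir=down — LOOP DETECTED (seen before)

Answer: loops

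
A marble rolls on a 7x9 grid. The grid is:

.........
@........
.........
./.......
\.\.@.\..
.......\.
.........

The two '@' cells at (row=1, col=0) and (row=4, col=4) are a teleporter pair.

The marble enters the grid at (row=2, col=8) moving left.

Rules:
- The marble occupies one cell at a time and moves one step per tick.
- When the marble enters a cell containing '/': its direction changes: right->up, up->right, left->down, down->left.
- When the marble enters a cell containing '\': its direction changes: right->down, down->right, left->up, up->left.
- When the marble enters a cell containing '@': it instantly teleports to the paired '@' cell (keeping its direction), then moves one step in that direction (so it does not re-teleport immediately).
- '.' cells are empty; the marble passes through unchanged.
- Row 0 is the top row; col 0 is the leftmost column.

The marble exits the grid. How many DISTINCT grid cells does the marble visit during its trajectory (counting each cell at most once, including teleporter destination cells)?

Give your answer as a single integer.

Answer: 9

Derivation:
Step 1: enter (2,8), '.' pass, move left to (2,7)
Step 2: enter (2,7), '.' pass, move left to (2,6)
Step 3: enter (2,6), '.' pass, move left to (2,5)
Step 4: enter (2,5), '.' pass, move left to (2,4)
Step 5: enter (2,4), '.' pass, move left to (2,3)
Step 6: enter (2,3), '.' pass, move left to (2,2)
Step 7: enter (2,2), '.' pass, move left to (2,1)
Step 8: enter (2,1), '.' pass, move left to (2,0)
Step 9: enter (2,0), '.' pass, move left to (2,-1)
Step 10: at (2,-1) — EXIT via left edge, pos 2
Distinct cells visited: 9 (path length 9)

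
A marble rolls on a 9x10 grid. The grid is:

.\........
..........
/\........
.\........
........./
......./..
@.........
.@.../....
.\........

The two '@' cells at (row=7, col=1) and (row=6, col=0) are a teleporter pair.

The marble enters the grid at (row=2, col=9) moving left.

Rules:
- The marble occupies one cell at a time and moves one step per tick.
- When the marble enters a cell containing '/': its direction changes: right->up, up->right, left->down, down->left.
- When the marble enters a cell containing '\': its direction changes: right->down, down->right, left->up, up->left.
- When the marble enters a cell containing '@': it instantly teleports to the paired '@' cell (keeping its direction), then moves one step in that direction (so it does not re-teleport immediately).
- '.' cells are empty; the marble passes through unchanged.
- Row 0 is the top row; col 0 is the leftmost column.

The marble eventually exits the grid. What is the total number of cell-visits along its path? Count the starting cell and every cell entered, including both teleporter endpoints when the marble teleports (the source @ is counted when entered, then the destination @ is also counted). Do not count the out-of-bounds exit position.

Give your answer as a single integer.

Step 1: enter (2,9), '.' pass, move left to (2,8)
Step 2: enter (2,8), '.' pass, move left to (2,7)
Step 3: enter (2,7), '.' pass, move left to (2,6)
Step 4: enter (2,6), '.' pass, move left to (2,5)
Step 5: enter (2,5), '.' pass, move left to (2,4)
Step 6: enter (2,4), '.' pass, move left to (2,3)
Step 7: enter (2,3), '.' pass, move left to (2,2)
Step 8: enter (2,2), '.' pass, move left to (2,1)
Step 9: enter (2,1), '\' deflects left->up, move up to (1,1)
Step 10: enter (1,1), '.' pass, move up to (0,1)
Step 11: enter (0,1), '\' deflects up->left, move left to (0,0)
Step 12: enter (0,0), '.' pass, move left to (0,-1)
Step 13: at (0,-1) — EXIT via left edge, pos 0
Path length (cell visits): 12

Answer: 12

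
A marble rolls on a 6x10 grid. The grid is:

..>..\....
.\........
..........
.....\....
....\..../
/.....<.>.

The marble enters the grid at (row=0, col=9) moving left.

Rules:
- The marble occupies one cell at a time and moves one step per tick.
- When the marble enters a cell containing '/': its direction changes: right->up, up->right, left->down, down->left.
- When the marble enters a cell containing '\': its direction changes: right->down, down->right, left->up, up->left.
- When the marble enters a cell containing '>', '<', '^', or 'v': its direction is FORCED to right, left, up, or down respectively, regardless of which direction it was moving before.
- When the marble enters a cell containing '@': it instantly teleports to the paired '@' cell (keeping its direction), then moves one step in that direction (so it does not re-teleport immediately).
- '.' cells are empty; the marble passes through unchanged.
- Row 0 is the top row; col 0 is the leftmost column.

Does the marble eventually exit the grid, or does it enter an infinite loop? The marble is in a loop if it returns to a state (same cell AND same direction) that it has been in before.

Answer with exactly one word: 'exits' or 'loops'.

Answer: exits

Derivation:
Step 1: enter (0,9), '.' pass, move left to (0,8)
Step 2: enter (0,8), '.' pass, move left to (0,7)
Step 3: enter (0,7), '.' pass, move left to (0,6)
Step 4: enter (0,6), '.' pass, move left to (0,5)
Step 5: enter (0,5), '\' deflects left->up, move up to (-1,5)
Step 6: at (-1,5) — EXIT via top edge, pos 5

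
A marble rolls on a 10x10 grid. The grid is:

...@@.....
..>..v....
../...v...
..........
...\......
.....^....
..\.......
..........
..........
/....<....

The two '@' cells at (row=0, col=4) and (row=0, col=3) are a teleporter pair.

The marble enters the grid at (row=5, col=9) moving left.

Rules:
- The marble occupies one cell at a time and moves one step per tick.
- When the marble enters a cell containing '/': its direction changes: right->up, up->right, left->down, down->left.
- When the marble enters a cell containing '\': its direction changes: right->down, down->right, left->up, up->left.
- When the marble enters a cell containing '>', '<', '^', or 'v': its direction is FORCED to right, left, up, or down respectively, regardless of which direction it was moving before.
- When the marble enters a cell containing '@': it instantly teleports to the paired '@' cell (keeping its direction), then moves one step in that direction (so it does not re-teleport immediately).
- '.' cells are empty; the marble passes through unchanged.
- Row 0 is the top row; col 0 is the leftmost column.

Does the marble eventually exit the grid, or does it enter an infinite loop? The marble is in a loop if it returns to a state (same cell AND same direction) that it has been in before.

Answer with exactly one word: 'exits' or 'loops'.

Step 1: enter (5,9), '.' pass, move left to (5,8)
Step 2: enter (5,8), '.' pass, move left to (5,7)
Step 3: enter (5,7), '.' pass, move left to (5,6)
Step 4: enter (5,6), '.' pass, move left to (5,5)
Step 5: enter (5,5), '^' forces left->up, move up to (4,5)
Step 6: enter (4,5), '.' pass, move up to (3,5)
Step 7: enter (3,5), '.' pass, move up to (2,5)
Step 8: enter (2,5), '.' pass, move up to (1,5)
Step 9: enter (1,5), 'v' forces up->down, move down to (2,5)
Step 10: enter (2,5), '.' pass, move down to (3,5)
Step 11: enter (3,5), '.' pass, move down to (4,5)
Step 12: enter (4,5), '.' pass, move down to (5,5)
Step 13: enter (5,5), '^' forces down->up, move up to (4,5)
Step 14: at (4,5) dir=up — LOOP DETECTED (seen before)

Answer: loops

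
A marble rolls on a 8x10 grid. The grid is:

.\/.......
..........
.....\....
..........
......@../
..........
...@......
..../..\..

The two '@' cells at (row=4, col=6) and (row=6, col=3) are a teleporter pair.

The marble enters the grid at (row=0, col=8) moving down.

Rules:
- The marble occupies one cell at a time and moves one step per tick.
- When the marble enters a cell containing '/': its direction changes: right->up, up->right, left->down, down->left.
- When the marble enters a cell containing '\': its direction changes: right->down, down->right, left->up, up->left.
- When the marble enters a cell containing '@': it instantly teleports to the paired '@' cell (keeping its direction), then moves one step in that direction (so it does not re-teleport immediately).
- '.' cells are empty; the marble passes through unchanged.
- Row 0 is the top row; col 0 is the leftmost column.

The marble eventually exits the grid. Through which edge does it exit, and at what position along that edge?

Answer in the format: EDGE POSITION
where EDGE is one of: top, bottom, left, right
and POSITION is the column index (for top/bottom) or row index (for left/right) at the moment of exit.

Step 1: enter (0,8), '.' pass, move down to (1,8)
Step 2: enter (1,8), '.' pass, move down to (2,8)
Step 3: enter (2,8), '.' pass, move down to (3,8)
Step 4: enter (3,8), '.' pass, move down to (4,8)
Step 5: enter (4,8), '.' pass, move down to (5,8)
Step 6: enter (5,8), '.' pass, move down to (6,8)
Step 7: enter (6,8), '.' pass, move down to (7,8)
Step 8: enter (7,8), '.' pass, move down to (8,8)
Step 9: at (8,8) — EXIT via bottom edge, pos 8

Answer: bottom 8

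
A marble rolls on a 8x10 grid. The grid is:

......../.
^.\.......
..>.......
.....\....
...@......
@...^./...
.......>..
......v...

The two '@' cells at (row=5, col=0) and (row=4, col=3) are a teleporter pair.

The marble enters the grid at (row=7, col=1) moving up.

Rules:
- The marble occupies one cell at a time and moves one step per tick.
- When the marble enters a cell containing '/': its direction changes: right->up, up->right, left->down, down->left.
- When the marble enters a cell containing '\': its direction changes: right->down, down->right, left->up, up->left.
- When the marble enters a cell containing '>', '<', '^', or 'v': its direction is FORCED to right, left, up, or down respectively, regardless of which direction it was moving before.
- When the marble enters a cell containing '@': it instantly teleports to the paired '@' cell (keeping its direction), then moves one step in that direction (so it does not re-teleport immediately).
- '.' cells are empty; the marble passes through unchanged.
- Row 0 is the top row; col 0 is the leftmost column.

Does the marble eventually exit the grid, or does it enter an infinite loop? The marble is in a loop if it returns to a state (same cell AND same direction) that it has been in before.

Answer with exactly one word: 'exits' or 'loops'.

Answer: exits

Derivation:
Step 1: enter (7,1), '.' pass, move up to (6,1)
Step 2: enter (6,1), '.' pass, move up to (5,1)
Step 3: enter (5,1), '.' pass, move up to (4,1)
Step 4: enter (4,1), '.' pass, move up to (3,1)
Step 5: enter (3,1), '.' pass, move up to (2,1)
Step 6: enter (2,1), '.' pass, move up to (1,1)
Step 7: enter (1,1), '.' pass, move up to (0,1)
Step 8: enter (0,1), '.' pass, move up to (-1,1)
Step 9: at (-1,1) — EXIT via top edge, pos 1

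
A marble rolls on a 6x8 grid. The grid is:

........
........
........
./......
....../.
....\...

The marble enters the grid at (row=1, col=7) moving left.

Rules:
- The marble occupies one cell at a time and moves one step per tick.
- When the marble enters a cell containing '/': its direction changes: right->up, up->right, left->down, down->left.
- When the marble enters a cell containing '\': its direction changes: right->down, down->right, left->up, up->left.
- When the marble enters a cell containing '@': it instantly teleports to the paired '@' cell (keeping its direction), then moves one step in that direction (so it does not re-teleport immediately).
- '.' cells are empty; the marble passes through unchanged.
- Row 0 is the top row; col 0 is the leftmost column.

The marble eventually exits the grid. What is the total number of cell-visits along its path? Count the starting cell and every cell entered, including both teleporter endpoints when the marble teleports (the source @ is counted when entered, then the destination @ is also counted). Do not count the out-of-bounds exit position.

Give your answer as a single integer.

Step 1: enter (1,7), '.' pass, move left to (1,6)
Step 2: enter (1,6), '.' pass, move left to (1,5)
Step 3: enter (1,5), '.' pass, move left to (1,4)
Step 4: enter (1,4), '.' pass, move left to (1,3)
Step 5: enter (1,3), '.' pass, move left to (1,2)
Step 6: enter (1,2), '.' pass, move left to (1,1)
Step 7: enter (1,1), '.' pass, move left to (1,0)
Step 8: enter (1,0), '.' pass, move left to (1,-1)
Step 9: at (1,-1) — EXIT via left edge, pos 1
Path length (cell visits): 8

Answer: 8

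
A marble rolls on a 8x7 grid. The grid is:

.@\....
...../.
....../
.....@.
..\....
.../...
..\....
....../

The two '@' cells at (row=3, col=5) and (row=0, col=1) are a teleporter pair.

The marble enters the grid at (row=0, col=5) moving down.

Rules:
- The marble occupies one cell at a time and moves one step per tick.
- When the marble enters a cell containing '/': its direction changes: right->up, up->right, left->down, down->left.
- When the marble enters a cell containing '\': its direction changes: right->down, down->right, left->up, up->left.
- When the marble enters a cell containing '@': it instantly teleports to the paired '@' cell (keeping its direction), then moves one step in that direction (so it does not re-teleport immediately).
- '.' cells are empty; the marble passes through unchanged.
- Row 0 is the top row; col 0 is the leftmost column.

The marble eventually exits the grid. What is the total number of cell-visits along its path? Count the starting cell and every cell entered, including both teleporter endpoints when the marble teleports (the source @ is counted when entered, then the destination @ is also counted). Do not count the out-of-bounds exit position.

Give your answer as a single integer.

Answer: 7

Derivation:
Step 1: enter (0,5), '.' pass, move down to (1,5)
Step 2: enter (1,5), '/' deflects down->left, move left to (1,4)
Step 3: enter (1,4), '.' pass, move left to (1,3)
Step 4: enter (1,3), '.' pass, move left to (1,2)
Step 5: enter (1,2), '.' pass, move left to (1,1)
Step 6: enter (1,1), '.' pass, move left to (1,0)
Step 7: enter (1,0), '.' pass, move left to (1,-1)
Step 8: at (1,-1) — EXIT via left edge, pos 1
Path length (cell visits): 7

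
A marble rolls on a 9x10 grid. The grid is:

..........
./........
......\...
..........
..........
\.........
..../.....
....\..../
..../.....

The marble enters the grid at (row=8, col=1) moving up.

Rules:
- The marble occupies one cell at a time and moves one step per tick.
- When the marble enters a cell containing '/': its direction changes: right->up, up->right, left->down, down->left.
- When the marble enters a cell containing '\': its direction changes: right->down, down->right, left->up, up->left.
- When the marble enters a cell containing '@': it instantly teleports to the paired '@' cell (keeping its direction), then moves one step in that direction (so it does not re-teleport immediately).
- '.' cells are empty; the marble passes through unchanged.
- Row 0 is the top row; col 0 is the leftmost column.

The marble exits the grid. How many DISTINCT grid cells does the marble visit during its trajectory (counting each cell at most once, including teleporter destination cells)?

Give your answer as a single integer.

Step 1: enter (8,1), '.' pass, move up to (7,1)
Step 2: enter (7,1), '.' pass, move up to (6,1)
Step 3: enter (6,1), '.' pass, move up to (5,1)
Step 4: enter (5,1), '.' pass, move up to (4,1)
Step 5: enter (4,1), '.' pass, move up to (3,1)
Step 6: enter (3,1), '.' pass, move up to (2,1)
Step 7: enter (2,1), '.' pass, move up to (1,1)
Step 8: enter (1,1), '/' deflects up->right, move right to (1,2)
Step 9: enter (1,2), '.' pass, move right to (1,3)
Step 10: enter (1,3), '.' pass, move right to (1,4)
Step 11: enter (1,4), '.' pass, move right to (1,5)
Step 12: enter (1,5), '.' pass, move right to (1,6)
Step 13: enter (1,6), '.' pass, move right to (1,7)
Step 14: enter (1,7), '.' pass, move right to (1,8)
Step 15: enter (1,8), '.' pass, move right to (1,9)
Step 16: enter (1,9), '.' pass, move right to (1,10)
Step 17: at (1,10) — EXIT via right edge, pos 1
Distinct cells visited: 16 (path length 16)

Answer: 16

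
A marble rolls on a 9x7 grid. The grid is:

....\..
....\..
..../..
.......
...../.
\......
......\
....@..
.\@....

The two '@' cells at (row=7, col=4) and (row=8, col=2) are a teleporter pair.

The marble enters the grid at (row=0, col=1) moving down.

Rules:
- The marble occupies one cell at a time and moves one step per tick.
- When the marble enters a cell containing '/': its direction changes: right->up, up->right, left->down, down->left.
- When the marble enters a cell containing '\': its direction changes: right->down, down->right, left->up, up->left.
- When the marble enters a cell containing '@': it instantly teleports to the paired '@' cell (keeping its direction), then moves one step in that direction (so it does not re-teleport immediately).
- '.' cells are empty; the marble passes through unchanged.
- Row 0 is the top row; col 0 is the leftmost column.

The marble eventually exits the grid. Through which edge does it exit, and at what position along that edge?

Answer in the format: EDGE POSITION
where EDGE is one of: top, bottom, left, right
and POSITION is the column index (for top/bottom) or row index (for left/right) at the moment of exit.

Step 1: enter (0,1), '.' pass, move down to (1,1)
Step 2: enter (1,1), '.' pass, move down to (2,1)
Step 3: enter (2,1), '.' pass, move down to (3,1)
Step 4: enter (3,1), '.' pass, move down to (4,1)
Step 5: enter (4,1), '.' pass, move down to (5,1)
Step 6: enter (5,1), '.' pass, move down to (6,1)
Step 7: enter (6,1), '.' pass, move down to (7,1)
Step 8: enter (7,1), '.' pass, move down to (8,1)
Step 9: enter (8,1), '\' deflects down->right, move right to (8,2)
Step 10: enter (8,2), '@' teleport (8,2)->(7,4), also enter (7,4), move right to (7,5)
Step 11: enter (7,5), '.' pass, move right to (7,6)
Step 12: enter (7,6), '.' pass, move right to (7,7)
Step 13: at (7,7) — EXIT via right edge, pos 7

Answer: right 7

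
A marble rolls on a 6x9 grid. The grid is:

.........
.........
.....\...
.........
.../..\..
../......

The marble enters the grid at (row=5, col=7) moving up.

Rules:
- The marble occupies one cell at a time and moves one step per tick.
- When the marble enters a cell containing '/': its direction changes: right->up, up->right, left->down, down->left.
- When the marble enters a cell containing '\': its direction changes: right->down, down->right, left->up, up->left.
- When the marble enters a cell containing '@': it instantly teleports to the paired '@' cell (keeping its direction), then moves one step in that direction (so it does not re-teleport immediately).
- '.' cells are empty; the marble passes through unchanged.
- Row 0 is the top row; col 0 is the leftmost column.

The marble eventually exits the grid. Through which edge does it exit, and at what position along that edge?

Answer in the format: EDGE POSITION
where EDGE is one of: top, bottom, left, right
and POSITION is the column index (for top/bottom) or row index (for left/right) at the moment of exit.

Answer: top 7

Derivation:
Step 1: enter (5,7), '.' pass, move up to (4,7)
Step 2: enter (4,7), '.' pass, move up to (3,7)
Step 3: enter (3,7), '.' pass, move up to (2,7)
Step 4: enter (2,7), '.' pass, move up to (1,7)
Step 5: enter (1,7), '.' pass, move up to (0,7)
Step 6: enter (0,7), '.' pass, move up to (-1,7)
Step 7: at (-1,7) — EXIT via top edge, pos 7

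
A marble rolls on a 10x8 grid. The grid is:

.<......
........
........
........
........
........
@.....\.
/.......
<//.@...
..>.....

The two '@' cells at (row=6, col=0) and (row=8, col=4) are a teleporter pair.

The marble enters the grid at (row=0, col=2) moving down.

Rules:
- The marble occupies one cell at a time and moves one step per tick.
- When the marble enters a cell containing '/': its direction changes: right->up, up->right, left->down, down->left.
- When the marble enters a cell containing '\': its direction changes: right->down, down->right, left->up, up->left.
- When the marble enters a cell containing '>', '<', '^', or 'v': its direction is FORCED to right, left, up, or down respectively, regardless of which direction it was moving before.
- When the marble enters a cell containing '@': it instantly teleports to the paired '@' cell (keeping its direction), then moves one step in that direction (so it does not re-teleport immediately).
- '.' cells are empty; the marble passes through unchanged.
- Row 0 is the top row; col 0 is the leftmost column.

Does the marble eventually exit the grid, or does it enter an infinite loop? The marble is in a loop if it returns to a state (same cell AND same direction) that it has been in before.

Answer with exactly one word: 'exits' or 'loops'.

Step 1: enter (0,2), '.' pass, move down to (1,2)
Step 2: enter (1,2), '.' pass, move down to (2,2)
Step 3: enter (2,2), '.' pass, move down to (3,2)
Step 4: enter (3,2), '.' pass, move down to (4,2)
Step 5: enter (4,2), '.' pass, move down to (5,2)
Step 6: enter (5,2), '.' pass, move down to (6,2)
Step 7: enter (6,2), '.' pass, move down to (7,2)
Step 8: enter (7,2), '.' pass, move down to (8,2)
Step 9: enter (8,2), '/' deflects down->left, move left to (8,1)
Step 10: enter (8,1), '/' deflects left->down, move down to (9,1)
Step 11: enter (9,1), '.' pass, move down to (10,1)
Step 12: at (10,1) — EXIT via bottom edge, pos 1

Answer: exits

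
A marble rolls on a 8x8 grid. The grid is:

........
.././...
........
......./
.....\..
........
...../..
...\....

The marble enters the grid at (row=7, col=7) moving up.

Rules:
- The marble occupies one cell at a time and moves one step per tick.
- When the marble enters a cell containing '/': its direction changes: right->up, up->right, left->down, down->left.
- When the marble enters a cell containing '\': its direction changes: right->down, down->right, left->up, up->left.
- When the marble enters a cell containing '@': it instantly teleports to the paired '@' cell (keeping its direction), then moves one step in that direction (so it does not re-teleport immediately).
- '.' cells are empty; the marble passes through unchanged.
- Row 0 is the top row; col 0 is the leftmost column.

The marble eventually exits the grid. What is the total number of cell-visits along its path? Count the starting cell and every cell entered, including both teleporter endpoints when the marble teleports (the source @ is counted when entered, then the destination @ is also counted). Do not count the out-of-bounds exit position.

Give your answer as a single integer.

Step 1: enter (7,7), '.' pass, move up to (6,7)
Step 2: enter (6,7), '.' pass, move up to (5,7)
Step 3: enter (5,7), '.' pass, move up to (4,7)
Step 4: enter (4,7), '.' pass, move up to (3,7)
Step 5: enter (3,7), '/' deflects up->right, move right to (3,8)
Step 6: at (3,8) — EXIT via right edge, pos 3
Path length (cell visits): 5

Answer: 5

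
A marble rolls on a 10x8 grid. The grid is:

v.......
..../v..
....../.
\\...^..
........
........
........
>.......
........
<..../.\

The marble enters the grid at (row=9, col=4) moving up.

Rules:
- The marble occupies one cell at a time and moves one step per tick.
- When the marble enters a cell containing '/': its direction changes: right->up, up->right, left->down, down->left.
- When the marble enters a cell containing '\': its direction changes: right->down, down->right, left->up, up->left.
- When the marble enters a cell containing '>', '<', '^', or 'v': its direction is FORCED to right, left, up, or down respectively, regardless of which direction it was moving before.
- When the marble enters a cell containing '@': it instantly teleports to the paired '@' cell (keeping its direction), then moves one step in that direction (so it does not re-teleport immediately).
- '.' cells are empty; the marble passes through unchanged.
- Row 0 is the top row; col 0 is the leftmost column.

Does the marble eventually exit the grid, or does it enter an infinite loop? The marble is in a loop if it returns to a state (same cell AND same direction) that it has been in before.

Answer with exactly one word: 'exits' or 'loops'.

Step 1: enter (9,4), '.' pass, move up to (8,4)
Step 2: enter (8,4), '.' pass, move up to (7,4)
Step 3: enter (7,4), '.' pass, move up to (6,4)
Step 4: enter (6,4), '.' pass, move up to (5,4)
Step 5: enter (5,4), '.' pass, move up to (4,4)
Step 6: enter (4,4), '.' pass, move up to (3,4)
Step 7: enter (3,4), '.' pass, move up to (2,4)
Step 8: enter (2,4), '.' pass, move up to (1,4)
Step 9: enter (1,4), '/' deflects up->right, move right to (1,5)
Step 10: enter (1,5), 'v' forces right->down, move down to (2,5)
Step 11: enter (2,5), '.' pass, move down to (3,5)
Step 12: enter (3,5), '^' forces down->up, move up to (2,5)
Step 13: enter (2,5), '.' pass, move up to (1,5)
Step 14: enter (1,5), 'v' forces up->down, move down to (2,5)
Step 15: at (2,5) dir=down — LOOP DETECTED (seen before)

Answer: loops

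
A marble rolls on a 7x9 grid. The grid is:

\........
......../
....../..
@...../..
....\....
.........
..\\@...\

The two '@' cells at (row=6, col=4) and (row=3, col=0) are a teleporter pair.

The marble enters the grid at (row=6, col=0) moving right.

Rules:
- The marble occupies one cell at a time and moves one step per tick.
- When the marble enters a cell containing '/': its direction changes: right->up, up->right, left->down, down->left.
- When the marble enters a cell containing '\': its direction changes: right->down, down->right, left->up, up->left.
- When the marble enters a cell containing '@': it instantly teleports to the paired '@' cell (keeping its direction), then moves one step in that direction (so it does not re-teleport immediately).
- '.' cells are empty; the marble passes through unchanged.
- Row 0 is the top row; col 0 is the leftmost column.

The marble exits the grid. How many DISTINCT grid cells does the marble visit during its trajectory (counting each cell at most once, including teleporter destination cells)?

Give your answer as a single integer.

Step 1: enter (6,0), '.' pass, move right to (6,1)
Step 2: enter (6,1), '.' pass, move right to (6,2)
Step 3: enter (6,2), '\' deflects right->down, move down to (7,2)
Step 4: at (7,2) — EXIT via bottom edge, pos 2
Distinct cells visited: 3 (path length 3)

Answer: 3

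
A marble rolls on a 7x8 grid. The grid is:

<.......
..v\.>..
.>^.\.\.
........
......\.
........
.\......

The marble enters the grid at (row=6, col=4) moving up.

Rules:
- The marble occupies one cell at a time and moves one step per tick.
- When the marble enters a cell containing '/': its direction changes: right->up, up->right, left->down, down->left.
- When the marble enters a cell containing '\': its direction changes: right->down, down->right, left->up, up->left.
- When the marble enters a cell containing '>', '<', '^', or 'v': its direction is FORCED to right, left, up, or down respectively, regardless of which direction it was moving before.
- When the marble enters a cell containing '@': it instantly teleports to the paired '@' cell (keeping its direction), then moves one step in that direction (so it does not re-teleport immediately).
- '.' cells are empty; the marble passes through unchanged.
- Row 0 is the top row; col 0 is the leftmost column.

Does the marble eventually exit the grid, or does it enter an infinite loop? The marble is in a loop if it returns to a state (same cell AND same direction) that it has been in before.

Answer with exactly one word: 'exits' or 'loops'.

Answer: loops

Derivation:
Step 1: enter (6,4), '.' pass, move up to (5,4)
Step 2: enter (5,4), '.' pass, move up to (4,4)
Step 3: enter (4,4), '.' pass, move up to (3,4)
Step 4: enter (3,4), '.' pass, move up to (2,4)
Step 5: enter (2,4), '\' deflects up->left, move left to (2,3)
Step 6: enter (2,3), '.' pass, move left to (2,2)
Step 7: enter (2,2), '^' forces left->up, move up to (1,2)
Step 8: enter (1,2), 'v' forces up->down, move down to (2,2)
Step 9: enter (2,2), '^' forces down->up, move up to (1,2)
Step 10: at (1,2) dir=up — LOOP DETECTED (seen before)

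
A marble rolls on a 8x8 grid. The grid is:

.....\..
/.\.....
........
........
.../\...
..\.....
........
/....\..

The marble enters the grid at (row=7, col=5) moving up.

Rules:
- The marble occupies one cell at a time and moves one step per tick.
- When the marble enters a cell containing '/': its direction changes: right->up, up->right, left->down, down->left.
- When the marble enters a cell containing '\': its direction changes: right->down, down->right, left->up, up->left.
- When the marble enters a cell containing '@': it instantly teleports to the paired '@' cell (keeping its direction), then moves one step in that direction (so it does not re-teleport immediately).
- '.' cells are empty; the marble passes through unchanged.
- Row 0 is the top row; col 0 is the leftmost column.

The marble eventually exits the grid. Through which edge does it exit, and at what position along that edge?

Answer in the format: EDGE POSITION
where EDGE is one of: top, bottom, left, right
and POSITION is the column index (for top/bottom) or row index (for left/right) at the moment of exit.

Step 1: enter (7,5), '\' deflects up->left, move left to (7,4)
Step 2: enter (7,4), '.' pass, move left to (7,3)
Step 3: enter (7,3), '.' pass, move left to (7,2)
Step 4: enter (7,2), '.' pass, move left to (7,1)
Step 5: enter (7,1), '.' pass, move left to (7,0)
Step 6: enter (7,0), '/' deflects left->down, move down to (8,0)
Step 7: at (8,0) — EXIT via bottom edge, pos 0

Answer: bottom 0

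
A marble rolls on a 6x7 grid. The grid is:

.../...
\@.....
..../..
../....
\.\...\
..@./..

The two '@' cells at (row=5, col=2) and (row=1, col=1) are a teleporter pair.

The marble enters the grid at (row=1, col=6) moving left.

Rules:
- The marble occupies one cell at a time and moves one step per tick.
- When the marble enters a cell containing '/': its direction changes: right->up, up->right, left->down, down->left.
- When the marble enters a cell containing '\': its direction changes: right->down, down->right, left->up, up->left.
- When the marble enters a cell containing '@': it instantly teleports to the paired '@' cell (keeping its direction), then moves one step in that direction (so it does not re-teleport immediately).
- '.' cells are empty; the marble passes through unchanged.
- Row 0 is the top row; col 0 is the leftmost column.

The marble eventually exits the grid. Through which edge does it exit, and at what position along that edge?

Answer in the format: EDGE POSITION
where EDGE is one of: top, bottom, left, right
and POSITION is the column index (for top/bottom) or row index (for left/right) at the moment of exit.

Answer: left 5

Derivation:
Step 1: enter (1,6), '.' pass, move left to (1,5)
Step 2: enter (1,5), '.' pass, move left to (1,4)
Step 3: enter (1,4), '.' pass, move left to (1,3)
Step 4: enter (1,3), '.' pass, move left to (1,2)
Step 5: enter (1,2), '.' pass, move left to (1,1)
Step 6: enter (1,1), '@' teleport (1,1)->(5,2), also enter (5,2), move left to (5,1)
Step 7: enter (5,1), '.' pass, move left to (5,0)
Step 8: enter (5,0), '.' pass, move left to (5,-1)
Step 9: at (5,-1) — EXIT via left edge, pos 5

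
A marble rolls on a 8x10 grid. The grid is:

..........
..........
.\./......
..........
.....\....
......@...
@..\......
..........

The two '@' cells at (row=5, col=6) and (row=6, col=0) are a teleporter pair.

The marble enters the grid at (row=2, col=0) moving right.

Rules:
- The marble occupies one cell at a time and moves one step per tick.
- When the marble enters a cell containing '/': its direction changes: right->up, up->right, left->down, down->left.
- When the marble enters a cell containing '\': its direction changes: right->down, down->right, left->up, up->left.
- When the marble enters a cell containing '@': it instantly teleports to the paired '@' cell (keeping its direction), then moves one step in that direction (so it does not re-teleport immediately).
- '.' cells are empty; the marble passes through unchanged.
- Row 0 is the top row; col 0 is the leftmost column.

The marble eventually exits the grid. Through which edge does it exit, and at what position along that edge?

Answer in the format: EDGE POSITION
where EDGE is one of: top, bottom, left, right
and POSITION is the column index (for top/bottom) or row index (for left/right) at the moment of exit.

Step 1: enter (2,0), '.' pass, move right to (2,1)
Step 2: enter (2,1), '\' deflects right->down, move down to (3,1)
Step 3: enter (3,1), '.' pass, move down to (4,1)
Step 4: enter (4,1), '.' pass, move down to (5,1)
Step 5: enter (5,1), '.' pass, move down to (6,1)
Step 6: enter (6,1), '.' pass, move down to (7,1)
Step 7: enter (7,1), '.' pass, move down to (8,1)
Step 8: at (8,1) — EXIT via bottom edge, pos 1

Answer: bottom 1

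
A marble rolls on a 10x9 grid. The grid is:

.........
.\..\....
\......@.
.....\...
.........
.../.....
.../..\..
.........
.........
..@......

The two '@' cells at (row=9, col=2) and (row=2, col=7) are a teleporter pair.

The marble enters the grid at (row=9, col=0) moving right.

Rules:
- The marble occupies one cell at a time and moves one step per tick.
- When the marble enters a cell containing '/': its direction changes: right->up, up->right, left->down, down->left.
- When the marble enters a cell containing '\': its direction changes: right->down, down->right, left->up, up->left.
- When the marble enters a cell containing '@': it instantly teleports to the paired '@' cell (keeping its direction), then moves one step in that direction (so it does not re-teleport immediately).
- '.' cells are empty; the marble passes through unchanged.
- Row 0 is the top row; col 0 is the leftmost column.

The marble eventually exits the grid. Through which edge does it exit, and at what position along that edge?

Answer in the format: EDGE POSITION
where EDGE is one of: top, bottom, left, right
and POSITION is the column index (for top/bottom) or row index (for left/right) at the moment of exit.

Step 1: enter (9,0), '.' pass, move right to (9,1)
Step 2: enter (9,1), '.' pass, move right to (9,2)
Step 3: enter (9,2), '@' teleport (9,2)->(2,7), also enter (2,7), move right to (2,8)
Step 4: enter (2,8), '.' pass, move right to (2,9)
Step 5: at (2,9) — EXIT via right edge, pos 2

Answer: right 2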